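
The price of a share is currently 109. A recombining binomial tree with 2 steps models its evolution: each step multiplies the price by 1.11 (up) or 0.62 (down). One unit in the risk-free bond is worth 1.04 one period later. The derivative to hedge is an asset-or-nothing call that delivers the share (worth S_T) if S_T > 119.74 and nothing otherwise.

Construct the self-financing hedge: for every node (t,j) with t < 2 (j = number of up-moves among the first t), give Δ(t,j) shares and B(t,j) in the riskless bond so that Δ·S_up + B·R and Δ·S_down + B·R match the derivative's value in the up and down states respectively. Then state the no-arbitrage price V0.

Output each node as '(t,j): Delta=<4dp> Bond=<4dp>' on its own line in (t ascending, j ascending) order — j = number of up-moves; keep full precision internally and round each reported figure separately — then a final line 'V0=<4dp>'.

(0,0): Delta=2.0724 Bond=-134.6650
(1,0): Delta=0.0000 Bond=0.0000
(1,1): Delta=2.2653 Bond=-163.3935
V0=91.2246

Under the risk-neutral measure, an up-move has probability p* = (R−d)/(u−d) = 0.8571 and values discount at R = 1.04.
Terminal values V(2,·): V(2,0)=0.0000, V(2,1)=0.0000, V(2,2)=134.2989
(1,0): S=67.5800. Δ = (V_up−V_dn)/(S_up−S_dn) = (0.0000−0.0000)/(75.0138−41.8996) = 0.0000. V = [p*·0.0000 + (1−p*)·0.0000]/1.04 = 0.0000. B = V − Δ·S = 0.0000.
(1,1): S=120.9900. Δ = (V_up−V_dn)/(S_up−S_dn) = (134.2989−0.0000)/(134.2989−75.0138) = 2.2653. V = [p*·134.2989 + (1−p*)·0.0000]/1.04 = 110.6859. B = V − Δ·S = -163.3935.
(0,0): S=109.0000. Δ = (V_up−V_dn)/(S_up−S_dn) = (110.6859−0.0000)/(120.9900−67.5800) = 2.0724. V = [p*·110.6859 + (1−p*)·0.0000]/1.04 = 91.2246. B = V − Δ·S = -134.6650.
Each (Δ,B) replicates both successor values, so the strategy is self-financing and V0 is arbitrage-free.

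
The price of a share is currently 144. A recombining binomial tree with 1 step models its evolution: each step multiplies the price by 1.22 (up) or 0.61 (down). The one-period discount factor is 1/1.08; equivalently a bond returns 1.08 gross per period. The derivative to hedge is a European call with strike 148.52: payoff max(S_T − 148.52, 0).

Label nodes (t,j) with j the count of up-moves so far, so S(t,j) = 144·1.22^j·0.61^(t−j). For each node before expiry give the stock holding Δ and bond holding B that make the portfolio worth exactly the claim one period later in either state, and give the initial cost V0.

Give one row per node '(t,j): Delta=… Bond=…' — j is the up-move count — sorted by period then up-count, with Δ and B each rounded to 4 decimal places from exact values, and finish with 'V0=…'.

(0,0): Delta=0.3092 Bond=-25.1481
V0=19.3764

The replicating-portfolio and risk-neutral prices coincide; use p* = (1.08−0.61)/(1.22−0.61) = 0.7705 for the latter.
Payoff layer (t=1): V(1,0)=0.0000, V(1,1)=27.1600
Node (0,0) S=144.0000: V=(p*·27.1600+(1−p*)·0.0000)/1.08=19.3764; Δ=(27.1600−0.0000)/(175.6800−87.8400)=0.3092; B=V−Δ·S=-25.1481
Self-financing check: at every node Δ·S+B equals the discounted successor values.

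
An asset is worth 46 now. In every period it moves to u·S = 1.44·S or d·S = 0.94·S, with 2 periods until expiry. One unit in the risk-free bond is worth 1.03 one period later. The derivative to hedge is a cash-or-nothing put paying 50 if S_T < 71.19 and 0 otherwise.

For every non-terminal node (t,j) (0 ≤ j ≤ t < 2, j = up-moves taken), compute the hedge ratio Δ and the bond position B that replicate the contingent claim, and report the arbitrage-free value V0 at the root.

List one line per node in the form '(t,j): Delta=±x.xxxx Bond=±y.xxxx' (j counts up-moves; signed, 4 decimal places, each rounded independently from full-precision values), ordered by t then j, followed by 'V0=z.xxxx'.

(0,0): Delta=-0.3799 Bond=63.0785
(1,0): Delta=0.0000 Bond=48.5437
(1,1): Delta=-1.5097 Bond=139.8058
V0=45.6028

No-arbitrage ⇒ martingale measure with p* = (R−d)/(u−d) = 0.1800.
Terminal payoffs: V(2,0)=50.0000, V(2,1)=50.0000, V(2,2)=0.0000
(1,0): S=43.2400. Δ = (V_up−V_dn)/(S_up−S_dn) = (50.0000−50.0000)/(62.2656−40.6456) = 0.0000. V = [p*·50.0000 + (1−p*)·50.0000]/1.03 = 48.5437. B = V − Δ·S = 48.5437.
(1,1): S=66.2400. Δ = (V_up−V_dn)/(S_up−S_dn) = (0.0000−50.0000)/(95.3856−62.2656) = -1.5097. V = [p*·0.0000 + (1−p*)·50.0000]/1.03 = 39.8058. B = V − Δ·S = 139.8058.
(0,0): S=46.0000. Δ = (V_up−V_dn)/(S_up−S_dn) = (39.8058−48.5437)/(66.2400−43.2400) = -0.3799. V = [p*·39.8058 + (1−p*)·48.5437]/1.03 = 45.6028. B = V − Δ·S = 63.0785.
Check: Δ(0,0)·S0 + B(0,0) = 45.6028 = V0.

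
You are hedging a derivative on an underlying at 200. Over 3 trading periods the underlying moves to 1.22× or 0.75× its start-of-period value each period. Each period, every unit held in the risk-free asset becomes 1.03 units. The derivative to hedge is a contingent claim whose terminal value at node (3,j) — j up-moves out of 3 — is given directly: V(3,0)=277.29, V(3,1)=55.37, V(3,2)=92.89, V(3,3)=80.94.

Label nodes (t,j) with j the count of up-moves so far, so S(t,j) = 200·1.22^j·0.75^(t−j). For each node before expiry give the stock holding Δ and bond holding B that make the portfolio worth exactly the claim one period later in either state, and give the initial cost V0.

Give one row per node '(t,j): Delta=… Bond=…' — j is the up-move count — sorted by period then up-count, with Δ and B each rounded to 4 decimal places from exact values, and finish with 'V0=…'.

Since d<R<u, set p* = (R−d)/(u−d) = 0.5957; price each node as the discounted p*-expectation of its children.
Terminal payoffs: V(3,0)=277.2900, V(3,1)=55.3700, V(3,2)=92.8900, V(3,3)=80.9400
(2,0): S=112.5000. Δ = (V_up−V_dn)/(S_up−S_dn) = (55.3700−277.2900)/(137.2500−84.3750) = -4.1971. V = [p*·55.3700 + (1−p*)·277.2900]/1.03 = 140.8566. B = V − Δ·S = 613.0269.
(2,1): S=183.0000. Δ = (V_up−V_dn)/(S_up−S_dn) = (92.8900−55.3700)/(223.2600−137.2500) = 0.4362. V = [p*·92.8900 + (1−p*)·55.3700]/1.03 = 75.4586. B = V − Δ·S = -4.3712.
(2,2): S=297.6800. Δ = (V_up−V_dn)/(S_up−S_dn) = (80.9400−92.8900)/(363.1696−223.2600) = -0.0854. V = [p*·80.9400 + (1−p*)·92.8900]/1.03 = 83.2727. B = V − Δ·S = 108.6982.
(1,0): S=150.0000. Δ = (V_up−V_dn)/(S_up−S_dn) = (75.4586−140.8566)/(183.0000−112.5000) = -0.9276. V = [p*·75.4586 + (1−p*)·140.8566]/1.03 = 98.9282. B = V − Δ·S = 238.0731.
(1,1): S=244.0000. Δ = (V_up−V_dn)/(S_up−S_dn) = (83.2727−75.4586)/(297.6800−183.0000) = 0.0681. V = [p*·83.2727 + (1−p*)·75.4586]/1.03 = 77.7804. B = V − Δ·S = 61.1547.
(0,0): S=200.0000. Δ = (V_up−V_dn)/(S_up−S_dn) = (77.7804−98.9282)/(244.0000−150.0000) = -0.2250. V = [p*·77.7804 + (1−p*)·98.9282]/1.03 = 83.8151. B = V − Δ·S = 128.8105.
Self-financing check: at every node Δ·S+B equals the discounted successor values.

(0,0): Delta=-0.2250 Bond=128.8105
(1,0): Delta=-0.9276 Bond=238.0731
(1,1): Delta=0.0681 Bond=61.1547
(2,0): Delta=-4.1971 Bond=613.0269
(2,1): Delta=0.4362 Bond=-4.3712
(2,2): Delta=-0.0854 Bond=108.6982
V0=83.8151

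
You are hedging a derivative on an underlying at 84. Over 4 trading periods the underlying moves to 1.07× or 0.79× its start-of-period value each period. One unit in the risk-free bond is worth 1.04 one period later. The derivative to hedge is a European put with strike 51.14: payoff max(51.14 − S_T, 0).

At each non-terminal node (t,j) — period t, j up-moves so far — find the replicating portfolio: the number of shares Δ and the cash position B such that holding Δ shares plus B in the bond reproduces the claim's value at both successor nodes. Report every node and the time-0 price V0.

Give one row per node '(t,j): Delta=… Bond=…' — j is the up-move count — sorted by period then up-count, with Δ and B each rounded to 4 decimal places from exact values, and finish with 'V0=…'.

Since d<R<u, set p* = (R−d)/(u−d) = 0.8929; price each node as the discounted p*-expectation of its children.
Terminal payoffs: V(4,0)=18.4219, V(4,1)=6.8257, V(4,2)=0.0000, V(4,3)=0.0000, V(4,4)=0.0000
(3,0): S=41.4153. Δ = (V_up−V_dn)/(S_up−S_dn) = (6.8257−18.4219)/(44.3143−32.7181) = -1.0000. V = [p*·6.8257 + (1−p*)·18.4219]/1.04 = 7.7578. B = V − Δ·S = 49.1731.
(3,1): S=56.0941. Δ = (V_up−V_dn)/(S_up−S_dn) = (0.0000−6.8257)/(60.0207−44.3143) = -0.4346. V = [p*·0.0000 + (1−p*)·6.8257]/1.04 = 0.7032. B = V − Δ·S = 25.0805.
(3,2): S=75.9756. Δ = (V_up−V_dn)/(S_up−S_dn) = (0.0000−0.0000)/(81.2939−60.0207) = 0.0000. V = [p*·0.0000 + (1−p*)·0.0000]/1.04 = 0.0000. B = V − Δ·S = 0.0000.
(3,3): S=102.9036. Δ = (V_up−V_dn)/(S_up−S_dn) = (0.0000−0.0000)/(110.1069−81.2939) = 0.0000. V = [p*·0.0000 + (1−p*)·0.0000]/1.04 = 0.0000. B = V − Δ·S = 0.0000.
(2,0): S=52.4244. Δ = (V_up−V_dn)/(S_up−S_dn) = (0.7032−7.7578)/(56.0941−41.4153) = -0.4806. V = [p*·0.7032 + (1−p*)·7.7578]/1.04 = 1.4029. B = V − Δ·S = 26.5980.
(2,1): S=71.0052. Δ = (V_up−V_dn)/(S_up−S_dn) = (0.0000−0.7032)/(75.9756−56.0941) = -0.0354. V = [p*·0.0000 + (1−p*)·0.7032]/1.04 = 0.0724. B = V − Δ·S = 2.5838.
(2,2): S=96.1716. Δ = (V_up−V_dn)/(S_up−S_dn) = (0.0000−0.0000)/(102.9036−75.9756) = 0.0000. V = [p*·0.0000 + (1−p*)·0.0000]/1.04 = 0.0000. B = V − Δ·S = 0.0000.
(1,0): S=66.3600. Δ = (V_up−V_dn)/(S_up−S_dn) = (0.0724−1.4029)/(71.0052−52.4244) = -0.0716. V = [p*·0.0724 + (1−p*)·1.4029]/1.04 = 0.2067. B = V − Δ·S = 4.9584.
(1,1): S=89.8800. Δ = (V_up−V_dn)/(S_up−S_dn) = (0.0000−0.0724)/(96.1716−71.0052) = -0.0029. V = [p*·0.0000 + (1−p*)·0.0724]/1.04 = 0.0075. B = V − Δ·S = 0.2662.
(0,0): S=84.0000. Δ = (V_up−V_dn)/(S_up−S_dn) = (0.0075−0.2067)/(89.8800−66.3600) = -0.0085. V = [p*·0.0075 + (1−p*)·0.2067]/1.04 = 0.0277. B = V − Δ·S = 0.7394.
Check: Δ(0,0)·S0 + B(0,0) = 0.0277 = V0.

(0,0): Delta=-0.0085 Bond=0.7394
(1,0): Delta=-0.0716 Bond=4.9584
(1,1): Delta=-0.0029 Bond=0.2662
(2,0): Delta=-0.4806 Bond=26.5980
(2,1): Delta=-0.0354 Bond=2.5838
(2,2): Delta=0.0000 Bond=0.0000
(3,0): Delta=-1.0000 Bond=49.1731
(3,1): Delta=-0.4346 Bond=25.0805
(3,2): Delta=0.0000 Bond=0.0000
(3,3): Delta=0.0000 Bond=0.0000
V0=0.0277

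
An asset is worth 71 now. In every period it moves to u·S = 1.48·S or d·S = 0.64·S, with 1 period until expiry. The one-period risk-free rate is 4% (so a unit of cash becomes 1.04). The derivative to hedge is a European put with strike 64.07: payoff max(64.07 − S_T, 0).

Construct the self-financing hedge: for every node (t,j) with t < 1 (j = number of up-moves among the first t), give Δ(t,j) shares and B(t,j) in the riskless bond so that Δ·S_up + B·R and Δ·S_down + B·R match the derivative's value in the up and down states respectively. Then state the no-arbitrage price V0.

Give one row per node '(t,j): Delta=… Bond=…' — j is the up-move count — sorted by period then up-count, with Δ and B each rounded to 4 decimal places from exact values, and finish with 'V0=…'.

(0,0): Delta=-0.3124 Bond=31.5618
V0=9.3832

Risk-neutral probability p* = (R−d)/(u−d) = (1.04−0.64)/(1.48−0.64) = 0.4762.
At expiry t=1: V(1,0)=18.6300, V(1,1)=0.0000
Node (0,0) S=71.0000: V=(p*·0.0000+(1−p*)·18.6300)/1.04=9.3832; Δ=(0.0000−18.6300)/(105.0800−45.4400)=-0.3124; B=V−Δ·S=31.5618
Root portfolio cost Δ·71+B reproduces V0=9.3832.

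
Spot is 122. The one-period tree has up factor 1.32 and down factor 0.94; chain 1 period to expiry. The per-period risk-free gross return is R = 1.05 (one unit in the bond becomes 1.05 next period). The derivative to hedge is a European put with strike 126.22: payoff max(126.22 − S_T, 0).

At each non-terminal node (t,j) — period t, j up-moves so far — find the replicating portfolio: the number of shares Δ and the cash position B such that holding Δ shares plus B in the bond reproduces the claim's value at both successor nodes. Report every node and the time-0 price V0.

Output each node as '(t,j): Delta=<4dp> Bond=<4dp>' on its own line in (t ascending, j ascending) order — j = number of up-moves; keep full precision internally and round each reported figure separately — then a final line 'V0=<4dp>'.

Since d<R<u, set p* = (R−d)/(u−d) = 0.2895; price each node as the discounted p*-expectation of its children.
Terminal values V(1,·): V(1,0)=11.5400, V(1,1)=0.0000
  t=0,j=0: stock 122.0000 → up 161.0400 (V=0.0000), down 114.6800 (V=11.5400). Price 7.8090; hedge Δ=-0.2489, bond B=38.1774.
The time-0 hedge costs 7.8090, which is the no-arbitrage price.

(0,0): Delta=-0.2489 Bond=38.1774
V0=7.8090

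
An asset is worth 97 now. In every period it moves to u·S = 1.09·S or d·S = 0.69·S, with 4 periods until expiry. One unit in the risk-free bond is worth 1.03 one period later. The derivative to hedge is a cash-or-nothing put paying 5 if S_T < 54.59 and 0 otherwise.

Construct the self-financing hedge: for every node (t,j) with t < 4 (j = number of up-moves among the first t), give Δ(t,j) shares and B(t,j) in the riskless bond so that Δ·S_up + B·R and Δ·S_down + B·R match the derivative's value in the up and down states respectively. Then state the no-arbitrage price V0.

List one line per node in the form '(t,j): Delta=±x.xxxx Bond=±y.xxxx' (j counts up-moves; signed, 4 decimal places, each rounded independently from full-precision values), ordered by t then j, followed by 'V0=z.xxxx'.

Under the risk-neutral measure, an up-move has probability p* = (R−d)/(u−d) = 0.8500 and values discount at R = 1.03.
Terminal values V(4,·): V(4,0)=5.0000, V(4,1)=5.0000, V(4,2)=0.0000, V(4,3)=0.0000, V(4,4)=0.0000
Node (3,0) S=31.8654: V=(p*·5.0000+(1−p*)·5.0000)/1.03=4.8544; Δ=(5.0000−5.0000)/(34.7333−21.9871)=0.0000; B=V−Δ·S=4.8544
Node (3,1) S=50.3381: V=(p*·0.0000+(1−p*)·5.0000)/1.03=0.7282; Δ=(0.0000−5.0000)/(54.8685−34.7333)=-0.2483; B=V−Δ·S=13.2282
Node (3,2) S=79.5195: V=(p*·0.0000+(1−p*)·0.0000)/1.03=0.0000; Δ=(0.0000−0.0000)/(86.6763−54.8685)=0.0000; B=V−Δ·S=0.0000
Node (3,3) S=125.6178: V=(p*·0.0000+(1−p*)·0.0000)/1.03=0.0000; Δ=(0.0000−0.0000)/(136.9234−86.6763)=0.0000; B=V−Δ·S=0.0000
Node (2,0) S=46.1817: V=(p*·0.7282+(1−p*)·4.8544)/1.03=1.3079; Δ=(0.7282−4.8544)/(50.3381−31.8654)=-0.2234; B=V−Δ·S=11.6234
Node (2,1) S=72.9537: V=(p*·0.0000+(1−p*)·0.7282)/1.03=0.1060; Δ=(0.0000−0.7282)/(79.5195−50.3381)=-0.0250; B=V−Δ·S=1.9264
Node (2,2) S=115.2457: V=(p*·0.0000+(1−p*)·0.0000)/1.03=0.0000; Δ=(0.0000−0.0000)/(125.6178−79.5195)=0.0000; B=V−Δ·S=0.0000
Node (1,0) S=66.9300: V=(p*·0.1060+(1−p*)·1.3079)/1.03=0.2780; Δ=(0.1060−1.3079)/(72.9537−46.1817)=-0.0449; B=V−Δ·S=3.2825
Node (1,1) S=105.7300: V=(p*·0.0000+(1−p*)·0.1060)/1.03=0.0154; Δ=(0.0000−0.1060)/(115.2457−72.9537)=-0.0025; B=V−Δ·S=0.2805
Node (0,0) S=97.0000: V=(p*·0.0154+(1−p*)·0.2780)/1.03=0.0532; Δ=(0.0154−0.2780)/(105.7300−66.9300)=-0.0068; B=V−Δ·S=0.7096
Check: Δ(0,0)·S0 + B(0,0) = 0.0532 = V0.

(0,0): Delta=-0.0068 Bond=0.7096
(1,0): Delta=-0.0449 Bond=3.2825
(1,1): Delta=-0.0025 Bond=0.2805
(2,0): Delta=-0.2234 Bond=11.6234
(2,1): Delta=-0.0250 Bond=1.9264
(2,2): Delta=0.0000 Bond=0.0000
(3,0): Delta=0.0000 Bond=4.8544
(3,1): Delta=-0.2483 Bond=13.2282
(3,2): Delta=0.0000 Bond=0.0000
(3,3): Delta=0.0000 Bond=0.0000
V0=0.0532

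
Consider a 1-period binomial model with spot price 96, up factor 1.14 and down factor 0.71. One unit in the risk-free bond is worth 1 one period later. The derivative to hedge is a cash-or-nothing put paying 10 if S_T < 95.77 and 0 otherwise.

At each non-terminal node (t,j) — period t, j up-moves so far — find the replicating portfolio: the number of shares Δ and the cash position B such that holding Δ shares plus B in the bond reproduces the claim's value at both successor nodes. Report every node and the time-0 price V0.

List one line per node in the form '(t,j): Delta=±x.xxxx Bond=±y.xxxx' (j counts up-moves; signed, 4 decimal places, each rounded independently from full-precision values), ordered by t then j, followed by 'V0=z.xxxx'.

(0,0): Delta=-0.2422 Bond=26.5116
V0=3.2558

No-arbitrage ⇒ martingale measure with p* = (R−d)/(u−d) = 0.6744.
Payoff layer (t=1): V(1,0)=10.0000, V(1,1)=0.0000
Node (0,0) S=96.0000: V=(p*·0.0000+(1−p*)·10.0000)/1=3.2558; Δ=(0.0000−10.0000)/(109.4400−68.1600)=-0.2422; B=V−Δ·S=26.5116
Self-financing check: at every node Δ·S+B equals the discounted successor values.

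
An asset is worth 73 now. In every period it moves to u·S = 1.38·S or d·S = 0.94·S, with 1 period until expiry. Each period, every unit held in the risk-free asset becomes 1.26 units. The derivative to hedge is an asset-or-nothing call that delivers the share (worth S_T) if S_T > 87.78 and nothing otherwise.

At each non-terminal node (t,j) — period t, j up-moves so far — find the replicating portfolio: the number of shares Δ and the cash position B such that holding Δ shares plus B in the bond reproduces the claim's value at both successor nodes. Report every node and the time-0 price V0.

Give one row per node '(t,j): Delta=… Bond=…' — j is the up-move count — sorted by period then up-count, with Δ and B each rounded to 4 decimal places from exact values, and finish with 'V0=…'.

Under the risk-neutral measure, an up-move has probability p* = (R−d)/(u−d) = 0.7273 and values discount at R = 1.26.
Terminal values V(1,·): V(1,0)=0.0000, V(1,1)=100.7400
Node (0,0) S=73.0000: V=(p*·100.7400+(1−p*)·0.0000)/1.26=58.1472; Δ=(100.7400−0.0000)/(100.7400−68.6200)=3.1364; B=V−Δ·S=-170.8074
Root portfolio cost Δ·73+B reproduces V0=58.1472.

(0,0): Delta=3.1364 Bond=-170.8074
V0=58.1472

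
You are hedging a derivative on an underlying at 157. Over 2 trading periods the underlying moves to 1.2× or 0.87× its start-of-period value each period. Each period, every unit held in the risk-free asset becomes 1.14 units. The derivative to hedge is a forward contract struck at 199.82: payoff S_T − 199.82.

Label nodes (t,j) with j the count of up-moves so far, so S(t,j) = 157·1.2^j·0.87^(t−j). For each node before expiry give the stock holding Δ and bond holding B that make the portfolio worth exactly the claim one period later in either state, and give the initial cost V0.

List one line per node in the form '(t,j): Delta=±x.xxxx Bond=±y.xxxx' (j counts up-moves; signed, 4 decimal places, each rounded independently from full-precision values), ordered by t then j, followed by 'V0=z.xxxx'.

Since d<R<u, set p* = (R−d)/(u−d) = 0.8182; price each node as the discounted p*-expectation of its children.
Terminal values V(2,·): V(2,0)=-80.9867, V(2,1)=-35.9120, V(2,2)=26.2600
(1,0): S=136.5900. Δ = (V_up−V_dn)/(S_up−S_dn) = (-35.9120−-80.9867)/(163.9080−118.8333) = 1.0000. V = [p*·-35.9120 + (1−p*)·-80.9867]/1.14 = -38.6907. B = V − Δ·S = -175.2807.
(1,1): S=188.4000. Δ = (V_up−V_dn)/(S_up−S_dn) = (26.2600−-35.9120)/(226.0800−163.9080) = 1.0000. V = [p*·26.2600 + (1−p*)·-35.9120]/1.14 = 13.1193. B = V − Δ·S = -175.2807.
(0,0): S=157.0000. Δ = (V_up−V_dn)/(S_up−S_dn) = (13.1193−-38.6907)/(188.4000−136.5900) = 1.0000. V = [p*·13.1193 + (1−p*)·-38.6907]/1.14 = 3.2450. B = V − Δ·S = -153.7550.
The time-0 hedge costs 3.2450, which is the no-arbitrage price.

(0,0): Delta=1.0000 Bond=-153.7550
(1,0): Delta=1.0000 Bond=-175.2807
(1,1): Delta=1.0000 Bond=-175.2807
V0=3.2450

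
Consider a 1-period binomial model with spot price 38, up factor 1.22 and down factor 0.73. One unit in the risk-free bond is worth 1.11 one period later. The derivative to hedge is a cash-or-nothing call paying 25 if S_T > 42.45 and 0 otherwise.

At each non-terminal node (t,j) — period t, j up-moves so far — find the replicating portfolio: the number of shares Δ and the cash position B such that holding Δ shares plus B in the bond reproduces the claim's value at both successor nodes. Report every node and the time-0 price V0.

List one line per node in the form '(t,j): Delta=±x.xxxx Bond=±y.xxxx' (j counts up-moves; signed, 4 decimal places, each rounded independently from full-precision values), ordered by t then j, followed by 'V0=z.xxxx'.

(0,0): Delta=1.3426 Bond=-33.5540
V0=17.4664

The replicating-portfolio and risk-neutral prices coincide; use p* = (1.11−0.73)/(1.22−0.73) = 0.7755 for the latter.
Terminal payoffs: V(1,0)=0.0000, V(1,1)=25.0000
(0,0): S=38.0000. Δ = (V_up−V_dn)/(S_up−S_dn) = (25.0000−0.0000)/(46.3600−27.7400) = 1.3426. V = [p*·25.0000 + (1−p*)·0.0000]/1.11 = 17.4664. B = V − Δ·S = -33.5540.
The time-0 hedge costs 17.4664, which is the no-arbitrage price.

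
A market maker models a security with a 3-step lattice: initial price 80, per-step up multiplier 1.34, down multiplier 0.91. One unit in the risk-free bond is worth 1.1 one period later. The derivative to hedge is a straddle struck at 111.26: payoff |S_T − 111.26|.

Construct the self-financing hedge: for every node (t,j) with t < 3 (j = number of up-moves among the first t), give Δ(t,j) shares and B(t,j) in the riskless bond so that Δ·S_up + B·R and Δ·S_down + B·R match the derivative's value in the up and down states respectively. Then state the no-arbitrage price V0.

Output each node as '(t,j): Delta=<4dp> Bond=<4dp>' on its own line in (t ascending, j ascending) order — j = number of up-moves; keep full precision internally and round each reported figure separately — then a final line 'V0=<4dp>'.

(0,0): Delta=0.0407 Bond=20.4281
(1,0): Delta=-0.5006 Bond=61.8731
(1,1): Delta=0.5049 Bond=-27.3004
(2,0): Delta=-1.0000 Bond=101.1455
(2,1): Delta=-0.0722 Bond=26.2689
(2,2): Delta=1.0000 Bond=-101.1455
V0=23.6802

Since d<R<u, set p* = (R−d)/(u−d) = 0.4419; price each node as the discounted p*-expectation of its children.
At expiry t=3: V(3,0)=50.9743, V(3,1)=22.4877, V(3,2)=19.4597, V(3,3)=81.2283
(2,0): S=66.2480. Δ = (V_up−V_dn)/(S_up−S_dn) = (22.4877−50.9743)/(88.7723−60.2857) = -1.0000. V = [p*·22.4877 + (1−p*)·50.9743]/1.1 = 34.8975. B = V − Δ·S = 101.1455.
(2,1): S=97.5520. Δ = (V_up−V_dn)/(S_up−S_dn) = (19.4597−22.4877)/(130.7197−88.7723) = -0.0722. V = [p*·19.4597 + (1−p*)·22.4877]/1.1 = 19.2270. B = V − Δ·S = 26.2689.
(2,2): S=143.6480. Δ = (V_up−V_dn)/(S_up−S_dn) = (81.2283−19.4597)/(192.4883−130.7197) = 1.0000. V = [p*·81.2283 + (1−p*)·19.4597]/1.1 = 42.5025. B = V − Δ·S = -101.1455.
(1,0): S=72.8000. Δ = (V_up−V_dn)/(S_up−S_dn) = (19.2270−34.8975)/(97.5520−66.2480) = -0.5006. V = [p*·19.2270 + (1−p*)·34.8975]/1.1 = 25.4303. B = V − Δ·S = 61.8731.
(1,1): S=107.2000. Δ = (V_up−V_dn)/(S_up−S_dn) = (42.5025−19.2270)/(143.6480−97.5520) = 0.5049. V = [p*·42.5025 + (1−p*)·19.2270]/1.1 = 26.8287. B = V − Δ·S = -27.3004.
(0,0): S=80.0000. Δ = (V_up−V_dn)/(S_up−S_dn) = (26.8287−25.4303)/(107.2000−72.8000) = 0.0407. V = [p*·26.8287 + (1−p*)·25.4303]/1.1 = 23.6802. B = V − Δ·S = 20.4281.
Check: Δ(0,0)·S0 + B(0,0) = 23.6802 = V0.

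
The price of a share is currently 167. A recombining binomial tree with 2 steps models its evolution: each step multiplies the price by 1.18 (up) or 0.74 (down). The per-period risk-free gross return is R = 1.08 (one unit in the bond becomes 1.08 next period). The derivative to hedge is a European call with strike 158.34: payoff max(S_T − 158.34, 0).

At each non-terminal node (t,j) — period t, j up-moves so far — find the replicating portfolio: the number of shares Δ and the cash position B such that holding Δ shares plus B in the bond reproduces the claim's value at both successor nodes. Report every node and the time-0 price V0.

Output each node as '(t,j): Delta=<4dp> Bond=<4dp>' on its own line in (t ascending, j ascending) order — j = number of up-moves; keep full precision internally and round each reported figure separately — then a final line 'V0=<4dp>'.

Risk-neutral probability p* = (R−d)/(u−d) = (1.08−0.74)/(1.18−0.74) = 0.7727.
At expiry t=2: V(2,0)=0.0000, V(2,1)=0.0000, V(2,2)=74.1908
Node (1,0) S=123.5800: V=(p*·0.0000+(1−p*)·0.0000)/1.08=0.0000; Δ=(0.0000−0.0000)/(145.8244−91.4492)=0.0000; B=V−Δ·S=0.0000
Node (1,1) S=197.0600: V=(p*·74.1908+(1−p*)·0.0000)/1.08=53.0826; Δ=(74.1908−0.0000)/(232.5308−145.8244)=0.8557; B=V−Δ·S=-115.5328
Node (0,0) S=167.0000: V=(p*·53.0826+(1−p*)·0.0000)/1.08=37.9800; Δ=(53.0826−0.0000)/(197.0600−123.5800)=0.7224; B=V−Δ·S=-82.6624
Root portfolio cost Δ·167+B reproduces V0=37.9800.

(0,0): Delta=0.7224 Bond=-82.6624
(1,0): Delta=0.0000 Bond=0.0000
(1,1): Delta=0.8557 Bond=-115.5328
V0=37.9800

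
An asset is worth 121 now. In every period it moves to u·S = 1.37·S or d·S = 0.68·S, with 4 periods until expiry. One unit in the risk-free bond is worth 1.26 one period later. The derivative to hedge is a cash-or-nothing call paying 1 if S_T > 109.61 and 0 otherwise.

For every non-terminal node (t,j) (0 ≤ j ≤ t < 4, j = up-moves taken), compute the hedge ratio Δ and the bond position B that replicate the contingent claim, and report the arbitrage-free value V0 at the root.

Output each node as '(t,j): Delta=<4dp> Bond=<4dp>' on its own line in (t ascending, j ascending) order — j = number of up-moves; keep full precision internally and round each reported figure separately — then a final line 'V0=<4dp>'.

Since d<R<u, set p* = (R−d)/(u−d) = 0.8406; price each node as the discounted p*-expectation of its children.
Terminal payoffs: V(4,0)=0.0000, V(4,1)=0.0000, V(4,2)=0.0000, V(4,3)=1.0000, V(4,4)=1.0000
(3,0): S=38.0463. Δ = (V_up−V_dn)/(S_up−S_dn) = (0.0000−0.0000)/(52.1234−25.8715) = 0.0000. V = [p*·0.0000 + (1−p*)·0.0000]/1.26 = 0.0000. B = V − Δ·S = 0.0000.
(3,1): S=76.6520. Δ = (V_up−V_dn)/(S_up−S_dn) = (0.0000−0.0000)/(105.0133−52.1234) = 0.0000. V = [p*·0.0000 + (1−p*)·0.0000]/1.26 = 0.0000. B = V − Δ·S = 0.0000.
(3,2): S=154.4313. Δ = (V_up−V_dn)/(S_up−S_dn) = (1.0000−0.0000)/(211.5709−105.0133) = 0.0094. V = [p*·1.0000 + (1−p*)·0.0000]/1.26 = 0.6671. B = V − Δ·S = -0.7821.
(3,3): S=311.1337. Δ = (V_up−V_dn)/(S_up−S_dn) = (1.0000−1.0000)/(426.2532−211.5709) = 0.0000. V = [p*·1.0000 + (1−p*)·1.0000]/1.26 = 0.7937. B = V − Δ·S = 0.7937.
(2,0): S=55.9504. Δ = (V_up−V_dn)/(S_up−S_dn) = (0.0000−0.0000)/(76.6520−38.0463) = 0.0000. V = [p*·0.0000 + (1−p*)·0.0000]/1.26 = 0.0000. B = V − Δ·S = 0.0000.
(2,1): S=112.7236. Δ = (V_up−V_dn)/(S_up−S_dn) = (0.6671−0.0000)/(154.4313−76.6520) = 0.0086. V = [p*·0.6671 + (1−p*)·0.0000]/1.26 = 0.4451. B = V − Δ·S = -0.5218.
(2,2): S=227.1049. Δ = (V_up−V_dn)/(S_up−S_dn) = (0.7937−0.6671)/(311.1337−154.4313) = 0.0008. V = [p*·0.7937 + (1−p*)·0.6671]/1.26 = 0.6139. B = V − Δ·S = 0.4305.
(1,0): S=82.2800. Δ = (V_up−V_dn)/(S_up−S_dn) = (0.4451−0.0000)/(112.7236−55.9504) = 0.0078. V = [p*·0.4451 + (1−p*)·0.0000]/1.26 = 0.2969. B = V − Δ·S = -0.3481.
(1,1): S=165.7700. Δ = (V_up−V_dn)/(S_up−S_dn) = (0.6139−0.4451)/(227.1049−112.7236) = 0.0015. V = [p*·0.6139 + (1−p*)·0.4451]/1.26 = 0.4658. B = V − Δ·S = 0.2212.
(0,0): S=121.0000. Δ = (V_up−V_dn)/(S_up−S_dn) = (0.4658−0.2969)/(165.7700−82.2800) = 0.0020. V = [p*·0.4658 + (1−p*)·0.2969]/1.26 = 0.3483. B = V − Δ·S = 0.1035.
Root portfolio cost Δ·121+B reproduces V0=0.3483.

(0,0): Delta=0.0020 Bond=0.1035
(1,0): Delta=0.0078 Bond=-0.3481
(1,1): Delta=0.0015 Bond=0.2212
(2,0): Delta=0.0000 Bond=0.0000
(2,1): Delta=0.0086 Bond=-0.5218
(2,2): Delta=0.0008 Bond=0.4305
(3,0): Delta=0.0000 Bond=0.0000
(3,1): Delta=0.0000 Bond=0.0000
(3,2): Delta=0.0094 Bond=-0.7821
(3,3): Delta=0.0000 Bond=0.7937
V0=0.3483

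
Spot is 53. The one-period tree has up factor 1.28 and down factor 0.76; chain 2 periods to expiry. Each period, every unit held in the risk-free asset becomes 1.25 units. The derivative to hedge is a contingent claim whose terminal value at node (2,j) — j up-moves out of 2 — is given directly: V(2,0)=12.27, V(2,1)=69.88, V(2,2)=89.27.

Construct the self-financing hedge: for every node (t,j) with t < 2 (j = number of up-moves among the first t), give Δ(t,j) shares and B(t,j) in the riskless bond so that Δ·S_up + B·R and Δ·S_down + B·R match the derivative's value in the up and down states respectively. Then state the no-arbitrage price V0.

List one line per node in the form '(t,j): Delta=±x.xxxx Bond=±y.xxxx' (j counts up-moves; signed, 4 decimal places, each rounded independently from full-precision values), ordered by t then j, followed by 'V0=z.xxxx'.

Risk-neutral probability p* = (R−d)/(u−d) = (1.25−0.76)/(1.28−0.76) = 0.9423.
Payoff layer (t=2): V(2,0)=12.2700, V(2,1)=69.8800, V(2,2)=89.2700
  t=1,j=0: stock 40.2800 → up 51.5584 (V=69.8800), down 30.6128 (V=12.2700). Price 53.2451; hedge Δ=2.7505, bond B=-57.5434.
  t=1,j=1: stock 67.8400 → up 86.8352 (V=89.2700), down 51.5584 (V=69.8800). Price 70.5211; hedge Δ=0.5497, bond B=33.2326.
  t=0,j=0: stock 53.0000 → up 67.8400 (V=70.5211), down 40.2800 (V=53.2451). Price 55.6195; hedge Δ=0.6269, bond B=22.3964.
Self-financing check: at every node Δ·S+B equals the discounted successor values.

(0,0): Delta=0.6269 Bond=22.3964
(1,0): Delta=2.7505 Bond=-57.5434
(1,1): Delta=0.5497 Bond=33.2326
V0=55.6195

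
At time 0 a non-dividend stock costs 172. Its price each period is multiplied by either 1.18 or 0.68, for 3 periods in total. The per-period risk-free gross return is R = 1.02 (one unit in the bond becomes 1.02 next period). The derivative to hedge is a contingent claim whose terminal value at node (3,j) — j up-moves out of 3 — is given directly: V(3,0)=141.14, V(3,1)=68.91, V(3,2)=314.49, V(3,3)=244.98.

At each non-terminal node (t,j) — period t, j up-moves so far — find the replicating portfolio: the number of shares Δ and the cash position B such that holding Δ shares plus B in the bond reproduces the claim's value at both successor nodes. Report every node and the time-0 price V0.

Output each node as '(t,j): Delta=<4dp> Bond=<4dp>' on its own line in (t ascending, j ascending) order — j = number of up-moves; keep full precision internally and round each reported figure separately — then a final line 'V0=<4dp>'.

(0,0): Delta=0.7526 Bond=92.6133
(1,0): Delta=2.4121 Bond=-99.6293
(1,1): Delta=0.3026 Bond=185.8043
(2,0): Delta=-1.8164 Bond=234.6792
(2,1): Delta=3.5588 Bond=-259.8812
(2,2): Delta=-0.5805 Bond=401.0035
V0=222.0609

Risk-neutral probability p* = (R−d)/(u−d) = (1.02−0.68)/(1.18−0.68) = 0.6800.
Terminal payoffs: V(3,0)=141.1400, V(3,1)=68.9100, V(3,2)=314.4900, V(3,3)=244.9800
  t=2,j=0: stock 79.5328 → up 93.8487 (V=68.9100), down 54.0823 (V=141.1400). Price 90.2192; hedge Δ=-1.8164, bond B=234.6792.
  t=2,j=1: stock 138.0128 → up 162.8551 (V=314.4900), down 93.8487 (V=68.9100). Price 231.2788; hedge Δ=3.5588, bond B=-259.8812.
  t=2,j=2: stock 239.4928 → up 282.6015 (V=244.9800), down 162.8551 (V=314.4900). Price 261.9835; hedge Δ=-0.5805, bond B=401.0035.
  t=1,j=0: stock 116.9600 → up 138.0128 (V=231.2788), down 79.5328 (V=90.2192). Price 182.4900; hedge Δ=2.4121, bond B=-99.6293.
  t=1,j=1: stock 202.9600 → up 239.4928 (V=261.9835), down 138.0128 (V=231.2788). Price 247.2137; hedge Δ=0.3026, bond B=185.8043.
  t=0,j=0: stock 172.0000 → up 202.9600 (V=247.2137), down 116.9600 (V=182.4900). Price 222.0609; hedge Δ=0.7526, bond B=92.6133.
The time-0 hedge costs 222.0609, which is the no-arbitrage price.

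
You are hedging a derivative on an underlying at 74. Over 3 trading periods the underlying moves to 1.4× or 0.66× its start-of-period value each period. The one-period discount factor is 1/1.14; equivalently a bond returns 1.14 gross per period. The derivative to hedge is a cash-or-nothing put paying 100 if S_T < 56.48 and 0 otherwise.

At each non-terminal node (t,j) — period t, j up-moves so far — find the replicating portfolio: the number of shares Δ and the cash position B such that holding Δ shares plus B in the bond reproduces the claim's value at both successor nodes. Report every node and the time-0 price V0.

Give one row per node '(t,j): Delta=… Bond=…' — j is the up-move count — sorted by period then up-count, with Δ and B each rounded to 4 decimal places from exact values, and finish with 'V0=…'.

(0,0): Delta=-0.6405 Bond=66.5377
(1,0): Delta=-1.5743 Bond=121.4623
(1,1): Delta=-0.4020 Bond=51.1480
(2,0): Delta=0.0000 Bond=87.7193
(2,1): Delta=-1.9764 Bond=165.9554
(2,2): Delta=0.0000 Bond=0.0000
V0=19.1419

Risk-neutral probability p* = (R−d)/(u−d) = (1.14−0.66)/(1.4−0.66) = 0.6486.
Terminal payoffs: V(3,0)=100.0000, V(3,1)=100.0000, V(3,2)=0.0000, V(3,3)=0.0000
(2,0): S=32.2344. Δ = (V_up−V_dn)/(S_up−S_dn) = (100.0000−100.0000)/(45.1282−21.2747) = 0.0000. V = [p*·100.0000 + (1−p*)·100.0000]/1.14 = 87.7193. B = V − Δ·S = 87.7193.
(2,1): S=68.3760. Δ = (V_up−V_dn)/(S_up−S_dn) = (0.0000−100.0000)/(95.7264−45.1282) = -1.9764. V = [p*·0.0000 + (1−p*)·100.0000]/1.14 = 30.8203. B = V − Δ·S = 165.9554.
(2,2): S=145.0400. Δ = (V_up−V_dn)/(S_up−S_dn) = (0.0000−0.0000)/(203.0560−95.7264) = 0.0000. V = [p*·0.0000 + (1−p*)·0.0000]/1.14 = 0.0000. B = V − Δ·S = 0.0000.
(1,0): S=48.8400. Δ = (V_up−V_dn)/(S_up−S_dn) = (30.8203−87.7193)/(68.3760−32.2344) = -1.5743. V = [p*·30.8203 + (1−p*)·87.7193]/1.14 = 44.5718. B = V − Δ·S = 121.4623.
(1,1): S=103.6000. Δ = (V_up−V_dn)/(S_up−S_dn) = (0.0000−30.8203)/(145.0400−68.3760) = -0.4020. V = [p*·0.0000 + (1−p*)·30.8203]/1.14 = 9.4989. B = V − Δ·S = 51.1480.
(0,0): S=74.0000. Δ = (V_up−V_dn)/(S_up−S_dn) = (9.4989−44.5718)/(103.6000−48.8400) = -0.6405. V = [p*·9.4989 + (1−p*)·44.5718]/1.14 = 19.1419. B = V − Δ·S = 66.5377.
Check: Δ(0,0)·S0 + B(0,0) = 19.1419 = V0.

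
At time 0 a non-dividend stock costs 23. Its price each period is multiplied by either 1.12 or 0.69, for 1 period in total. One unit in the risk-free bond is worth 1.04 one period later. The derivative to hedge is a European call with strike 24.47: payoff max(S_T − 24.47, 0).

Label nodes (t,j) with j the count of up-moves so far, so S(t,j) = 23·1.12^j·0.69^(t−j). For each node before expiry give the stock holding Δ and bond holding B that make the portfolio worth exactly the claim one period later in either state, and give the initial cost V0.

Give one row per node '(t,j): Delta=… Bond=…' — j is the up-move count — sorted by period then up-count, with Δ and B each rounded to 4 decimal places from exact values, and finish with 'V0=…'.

(0,0): Delta=0.1304 Bond=-1.9904
V0=1.0096

The replicating-portfolio and risk-neutral prices coincide; use p* = (1.04−0.69)/(1.12−0.69) = 0.8140 for the latter.
Terminal values V(1,·): V(1,0)=0.0000, V(1,1)=1.2900
(0,0): S=23.0000. Δ = (V_up−V_dn)/(S_up−S_dn) = (1.2900−0.0000)/(25.7600−15.8700) = 0.1304. V = [p*·1.2900 + (1−p*)·0.0000]/1.04 = 1.0096. B = V − Δ·S = -1.9904.
Root portfolio cost Δ·23+B reproduces V0=1.0096.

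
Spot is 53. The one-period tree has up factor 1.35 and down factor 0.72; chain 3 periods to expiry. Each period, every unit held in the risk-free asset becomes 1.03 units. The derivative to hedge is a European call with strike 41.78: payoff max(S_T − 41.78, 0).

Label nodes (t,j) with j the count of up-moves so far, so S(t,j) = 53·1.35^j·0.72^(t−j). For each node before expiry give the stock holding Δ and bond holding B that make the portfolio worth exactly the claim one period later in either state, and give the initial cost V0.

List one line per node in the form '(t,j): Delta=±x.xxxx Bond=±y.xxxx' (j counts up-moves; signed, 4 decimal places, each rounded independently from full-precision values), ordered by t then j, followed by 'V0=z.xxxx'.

(0,0): Delta=0.8078 Bond=-23.7742
(1,0): Delta=0.5518 Bond=-14.7184
(1,1): Delta=0.9487 Bond=-34.5715
(2,0): Delta=0.0000 Bond=0.0000
(2,1): Delta=0.8555 Bond=-30.8090
(2,2): Delta=1.0000 Bond=-40.5631
V0=19.0376

The replicating-portfolio and risk-neutral prices coincide; use p* = (1.03−0.72)/(1.35−0.72) = 0.4921 for the latter.
Terminal payoffs: V(3,0)=0.0000, V(3,1)=0.0000, V(3,2)=27.7666, V(3,3)=88.6199
  t=2,j=0: stock 27.4752 → up 37.0915 (V=0.0000), down 19.7821 (V=0.0000). Price 0.0000; hedge Δ=0.0000, bond B=0.0000.
  t=2,j=1: stock 51.5160 → up 69.5466 (V=27.7666), down 37.0915 (V=0.0000). Price 13.2650; hedge Δ=0.8555, bond B=-30.8090.
  t=2,j=2: stock 96.5925 → up 130.3999 (V=88.6199), down 69.5466 (V=27.7666). Price 56.0294; hedge Δ=1.0000, bond B=-40.5631.
  t=1,j=0: stock 38.1600 → up 51.5160 (V=13.2650), down 27.4752 (V=0.0000). Price 6.3371; hedge Δ=0.5518, bond B=-14.7184.
  t=1,j=1: stock 71.5500 → up 96.5925 (V=56.0294), down 51.5160 (V=13.2650). Price 33.3085; hedge Δ=0.9487, bond B=-34.5715.
  t=0,j=0: stock 53.0000 → up 71.5500 (V=33.3085), down 38.1600 (V=6.3371). Price 19.0376; hedge Δ=0.8078, bond B=-23.7742.
Root portfolio cost Δ·53+B reproduces V0=19.0376.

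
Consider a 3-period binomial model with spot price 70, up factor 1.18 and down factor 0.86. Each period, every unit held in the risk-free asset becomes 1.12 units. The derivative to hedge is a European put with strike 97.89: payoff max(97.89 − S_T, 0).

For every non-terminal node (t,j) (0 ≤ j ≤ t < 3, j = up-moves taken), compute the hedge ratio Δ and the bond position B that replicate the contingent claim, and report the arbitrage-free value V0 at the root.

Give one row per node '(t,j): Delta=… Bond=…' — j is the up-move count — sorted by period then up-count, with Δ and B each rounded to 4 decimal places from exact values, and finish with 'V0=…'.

(0,0): Delta=-0.5977 Bond=48.0539
(1,0): Delta=-1.0000 Bond=78.0373
(1,1): Delta=-0.5301 Bond=48.2318
(2,0): Delta=-1.0000 Bond=87.4018
(2,1): Delta=-1.0000 Bond=87.4018
(2,2): Delta=-0.4510 Bond=46.3161
V0=6.2131

Since d<R<u, set p* = (R−d)/(u−d) = 0.8125; price each node as the discounted p*-expectation of its children.
Terminal values V(3,·): V(3,0)=53.3661, V(3,1)=36.7990, V(3,2)=14.0675, V(3,3)=0.0000
  t=2,j=0: stock 51.7720 → up 61.0910 (V=36.7990), down 44.5239 (V=53.3661). Price 35.6298; hedge Δ=-1.0000, bond B=87.4018.
  t=2,j=1: stock 71.0360 → up 83.8225 (V=14.0675), down 61.0910 (V=36.7990). Price 16.3658; hedge Δ=-1.0000, bond B=87.4018.
  t=2,j=2: stock 97.4680 → up 115.0122 (V=0.0000), down 83.8225 (V=14.0675). Price 2.3551; hedge Δ=-0.4510, bond B=46.3161.
  t=1,j=0: stock 60.2000 → up 71.0360 (V=16.3658), down 51.7720 (V=35.6298). Price 17.8373; hedge Δ=-1.0000, bond B=78.0373.
  t=1,j=1: stock 82.6000 → up 97.4680 (V=2.3551), down 71.0360 (V=16.3658). Price 4.4483; hedge Δ=-0.5301, bond B=48.2318.
  t=0,j=0: stock 70.0000 → up 82.6000 (V=4.4483), down 60.2000 (V=17.8373). Price 6.2131; hedge Δ=-0.5977, bond B=48.0539.
Self-financing check: at every node Δ·S+B equals the discounted successor values.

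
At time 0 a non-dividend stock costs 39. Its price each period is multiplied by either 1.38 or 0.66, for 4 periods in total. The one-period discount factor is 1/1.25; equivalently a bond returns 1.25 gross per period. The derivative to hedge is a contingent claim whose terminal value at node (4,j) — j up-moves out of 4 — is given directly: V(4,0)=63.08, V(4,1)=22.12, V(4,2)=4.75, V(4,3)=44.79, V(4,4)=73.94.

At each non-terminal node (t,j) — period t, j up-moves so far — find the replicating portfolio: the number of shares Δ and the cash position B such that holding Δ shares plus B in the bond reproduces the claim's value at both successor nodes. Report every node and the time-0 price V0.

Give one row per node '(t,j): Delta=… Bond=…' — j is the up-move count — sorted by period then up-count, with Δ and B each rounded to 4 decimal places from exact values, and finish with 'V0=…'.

No-arbitrage ⇒ martingale measure with p* = (R−d)/(u−d) = 0.8194.
Terminal values V(4,·): V(4,0)=63.0800, V(4,1)=22.1200, V(4,2)=4.7500, V(4,3)=44.7900, V(4,4)=73.9400
(3,0): S=11.2123. Δ = (V_up−V_dn)/(S_up−S_dn) = (22.1200−63.0800)/(15.4730−7.4001) = -5.0738. V = [p*·22.1200 + (1−p*)·63.0800]/1.25 = 23.6124. B = V − Δ·S = 80.5013.
(3,1): S=23.4440. Δ = (V_up−V_dn)/(S_up−S_dn) = (4.7500−22.1200)/(32.3527−15.4730) = -1.0290. V = [p*·4.7500 + (1−p*)·22.1200]/1.25 = 6.3090. B = V − Δ·S = 30.4340.
(3,2): S=49.0193. Δ = (V_up−V_dn)/(S_up−S_dn) = (44.7900−4.7500)/(67.6466−32.3527) = 1.1345. V = [p*·44.7900 + (1−p*)·4.7500]/1.25 = 30.0484. B = V − Δ·S = -25.5627.
(3,3): S=102.4948. Δ = (V_up−V_dn)/(S_up−S_dn) = (73.9400−44.7900)/(141.4428−67.6466) = 0.3950. V = [p*·73.9400 + (1−p*)·44.7900]/1.25 = 54.9414. B = V − Δ·S = 14.4553.
(2,0): S=16.9884. Δ = (V_up−V_dn)/(S_up−S_dn) = (6.3090−23.6124)/(23.4440−11.2123) = -1.4146. V = [p*·6.3090 + (1−p*)·23.6124]/1.25 = 7.5466. B = V − Δ·S = 31.5791.
(2,1): S=35.5212. Δ = (V_up−V_dn)/(S_up−S_dn) = (30.0484−6.3090)/(49.0193−23.4440) = 0.9282. V = [p*·30.0484 + (1−p*)·6.3090]/1.25 = 20.6097. B = V − Δ·S = -12.3617.
(2,2): S=74.2716. Δ = (V_up−V_dn)/(S_up−S_dn) = (54.9414−30.0484)/(102.4948−49.0193) = 0.4655. V = [p*·54.9414 + (1−p*)·30.0484]/1.25 = 40.3575. B = V − Δ·S = 5.7839.
(1,0): S=25.7400. Δ = (V_up−V_dn)/(S_up−S_dn) = (20.6097−7.5466)/(35.5212−16.9884) = 0.7049. V = [p*·20.6097 + (1−p*)·7.5466]/1.25 = 14.6009. B = V − Δ·S = -3.5424.
(1,1): S=53.8200. Δ = (V_up−V_dn)/(S_up−S_dn) = (40.3575−20.6097)/(74.2716−35.5212) = 0.5096. V = [p*·40.3575 + (1−p*)·20.6097]/1.25 = 29.4335. B = V − Δ·S = 2.0061.
(0,0): S=39.0000. Δ = (V_up−V_dn)/(S_up−S_dn) = (29.4335−14.6009)/(53.8200−25.7400) = 0.5282. V = [p*·29.4335 + (1−p*)·14.6009]/1.25 = 21.4043. B = V − Δ·S = 0.8034.
The time-0 hedge costs 21.4043, which is the no-arbitrage price.

(0,0): Delta=0.5282 Bond=0.8034
(1,0): Delta=0.7049 Bond=-3.5424
(1,1): Delta=0.5096 Bond=2.0061
(2,0): Delta=-1.4146 Bond=31.5791
(2,1): Delta=0.9282 Bond=-12.3617
(2,2): Delta=0.4655 Bond=5.7839
(3,0): Delta=-5.0738 Bond=80.5013
(3,1): Delta=-1.0290 Bond=30.4340
(3,2): Delta=1.1345 Bond=-25.5627
(3,3): Delta=0.3950 Bond=14.4553
V0=21.4043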